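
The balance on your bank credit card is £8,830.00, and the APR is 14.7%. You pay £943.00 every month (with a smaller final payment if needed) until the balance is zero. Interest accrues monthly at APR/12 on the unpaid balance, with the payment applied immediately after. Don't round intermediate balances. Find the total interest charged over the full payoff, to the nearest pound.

Monthly rate r = 14.7%/12 = 1.225% = 0.01225.
Payoff takes n = ⌈−ln(1 − rB₀/P)/ln(1+r)⌉ = ⌈10.007⌉ = 11 payments; the last is £6.19.
Total paid = 10·£943.00 + £6.19 = £9,436.19.
Total interest = total paid − principal = £9,436.19 − £8,830.00 = £606.19.

£606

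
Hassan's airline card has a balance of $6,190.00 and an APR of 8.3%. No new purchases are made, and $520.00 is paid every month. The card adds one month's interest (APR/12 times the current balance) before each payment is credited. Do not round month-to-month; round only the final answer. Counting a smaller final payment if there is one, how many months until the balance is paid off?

13 months

Monthly rate r = 8.3%/12 = 0.691667% = 0.00691667.
Recurrence: B ← B·(1+r) − $520.00.
Month 1: interest $42.81; balance after payment $5,712.81.
Month 2: interest $39.51; balance after payment $5,232.33.
Closed form: n = −ln(1 − rB₀/P)/ln(1+r) = −ln(0.91767)/ln(1.00692) ≈ 12.465, so the balance reaches zero during payment 13.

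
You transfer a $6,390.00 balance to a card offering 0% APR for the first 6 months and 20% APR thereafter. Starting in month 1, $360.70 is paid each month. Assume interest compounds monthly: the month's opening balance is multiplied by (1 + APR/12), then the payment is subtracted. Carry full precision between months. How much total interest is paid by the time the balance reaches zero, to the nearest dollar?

Promo months 1–6 at r₀ = 0%/12 = 0; months 7+ at r₁ = 20%/12 = 0.0166667.
After month 6 (no interest yet): B = $6,390.00 − 6·$360.70 = $4,225.80.
Then at r₁ with $360.70/mo: n₂ = −ln(1 − r₁·B/P)/ln(1+r₁) ≈ 13.14 → 14 more payments.
Total paid = 19·$360.70 + $51.74 = $6,905.04; interest = $6,905.04 − $6,390.00 = $515.04.

$515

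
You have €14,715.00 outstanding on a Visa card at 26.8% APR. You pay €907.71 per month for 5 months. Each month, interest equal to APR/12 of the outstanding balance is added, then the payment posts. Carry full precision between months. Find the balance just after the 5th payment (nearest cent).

€11,687.38

Monthly rate r = 26.8%/12 = 2.23333% = 0.0223333.
Each month: B ← B·(1+r) − €907.71.
Month 1: interest €328.63; balance after payment €14,135.92.
Month 2: interest €315.70; balance after payment €13,543.92.
Month 3: interest €302.48; balance after payment €12,938.69.
Month 4: interest €288.96; balance after payment €12,319.94.
Month 5: interest €275.15; balance after payment €11,687.38.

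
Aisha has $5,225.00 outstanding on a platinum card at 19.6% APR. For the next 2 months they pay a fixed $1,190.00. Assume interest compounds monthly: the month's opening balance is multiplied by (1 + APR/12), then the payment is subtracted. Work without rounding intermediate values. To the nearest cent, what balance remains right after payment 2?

$2,997.64

Monthly rate r = 19.6%/12 = 1.63333% = 0.0163333.
Each month: B ← B·(1+r) − $1,190.00.
Month 1: interest $85.34; balance after payment $4,120.34.
Month 2: interest $67.30; balance after payment $2,997.64.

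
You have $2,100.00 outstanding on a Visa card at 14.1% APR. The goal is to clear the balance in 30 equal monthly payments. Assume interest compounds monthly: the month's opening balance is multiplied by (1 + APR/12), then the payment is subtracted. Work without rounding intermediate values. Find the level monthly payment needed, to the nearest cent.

$83.47

Monthly rate r = 14.1%/12 = 1.175% = 0.01175.
Level-payment amortization: P = B₀·r / (1 − (1+r)^(−n)) = 2100.00·0.01175 / (1 − 1.01175^(−30)).
Denominator 1 − (1+r)^(−30) = 0.295625528.
P = 24.675 / 0.295625528 ≈ 83.47.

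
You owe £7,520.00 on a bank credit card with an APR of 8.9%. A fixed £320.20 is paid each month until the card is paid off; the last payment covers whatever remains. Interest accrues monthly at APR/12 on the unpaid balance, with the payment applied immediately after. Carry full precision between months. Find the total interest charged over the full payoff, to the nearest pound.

Monthly rate r = 8.9%/12 = 0.741667% = 0.00741667.
Payoff takes n = ⌈−ln(1 − rB₀/P)/ln(1+r)⌉ = ⌈25.900⌉ = 26 payments; the last is £288.24.
Total paid = 25·£320.20 + £288.24 = £8,293.24.
Total interest = total paid − principal = £8,293.24 − £7,520.00 = £773.24.

£773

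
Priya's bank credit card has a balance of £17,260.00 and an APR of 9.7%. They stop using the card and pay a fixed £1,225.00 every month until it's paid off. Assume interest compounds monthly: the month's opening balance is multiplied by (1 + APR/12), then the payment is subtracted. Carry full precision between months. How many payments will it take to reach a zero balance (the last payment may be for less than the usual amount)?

Monthly rate r = 9.7%/12 = 0.808333% = 0.00808333.
Recurrence: B ← B·(1+r) − £1,225.00.
Month 1: interest £139.52; balance after payment £16,174.52.
Month 2: interest £130.74; balance after payment £15,080.26.
Closed form: n = −ln(1 − rB₀/P)/ln(1+r) = −ln(0.88611)/ln(1.00808) ≈ 15.019, so the balance reaches zero during payment 16.

16 months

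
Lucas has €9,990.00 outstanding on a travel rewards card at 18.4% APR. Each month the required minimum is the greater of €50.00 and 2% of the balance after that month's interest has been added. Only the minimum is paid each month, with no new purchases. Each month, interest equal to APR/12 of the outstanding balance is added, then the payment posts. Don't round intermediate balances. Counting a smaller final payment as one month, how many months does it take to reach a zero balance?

Monthly rate r = 18.4%/12 = 1.53333% = 0.0153333.
While 2% of the post-interest balance exceeds €50.00, each month B ← (B·(1+r))·(1 − 0.02), i.e. B shrinks by the factor (1+r)·0.98 = 0.99503.
This holds for months 1–281. Entering month 282 the balance is €2,461.06; 2% of the post-interest balance is now below €50.00, so the flat €50.00 minimum applies from here.
From month 282 a fixed €50.00 at rate r clears €2,461.06 in 93 more payments. Total: 281 + 93 = 374 months.

374 months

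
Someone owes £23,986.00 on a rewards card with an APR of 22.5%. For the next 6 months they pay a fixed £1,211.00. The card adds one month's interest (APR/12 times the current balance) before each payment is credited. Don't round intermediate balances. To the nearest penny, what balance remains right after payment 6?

£19,198.89

Monthly rate r = 22.5%/12 = 1.875% = 0.01875.
Each month: B ← B·(1+r) − £1,211.00.
Month 1: interest £449.74; balance after payment £23,224.74.
Month 2: interest £435.46; balance after payment £22,449.20.
Month 3: interest £420.92; balance after payment £21,659.12.
Month 4: interest £406.11; balance after payment £20,854.23.
Month 5: interest £391.02; balance after payment £20,034.25.
Month 6: interest £375.64; balance after payment £19,198.89.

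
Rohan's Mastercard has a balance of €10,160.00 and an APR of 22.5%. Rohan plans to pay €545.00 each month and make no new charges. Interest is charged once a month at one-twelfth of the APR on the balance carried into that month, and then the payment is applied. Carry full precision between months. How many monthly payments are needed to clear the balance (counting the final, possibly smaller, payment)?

Monthly rate r = 22.5%/12 = 1.875% = 0.01875.
Recurrence: B ← B·(1+r) − €545.00.
Month 1: interest €190.50; balance after payment €9,805.50.
Month 2: interest €183.85; balance after payment €9,444.35.
Closed form: n = −ln(1 − rB₀/P)/ln(1+r) = −ln(0.65046)/ln(1.01875) ≈ 23.152, so the balance reaches zero during payment 24.

24 payments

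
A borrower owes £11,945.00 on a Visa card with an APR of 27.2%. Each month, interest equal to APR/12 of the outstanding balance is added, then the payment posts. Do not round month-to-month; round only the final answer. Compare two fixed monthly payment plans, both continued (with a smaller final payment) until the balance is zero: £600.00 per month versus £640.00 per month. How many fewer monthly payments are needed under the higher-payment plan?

Monthly rate r = 27.2%/12 = 2.26667% = 0.0226667.
At £600.00/mo: n = ⌈−ln(1 − rB₀/P)/ln(1+r)⌉ = 27 payments (last £466.13); total interest = total paid − £11,945.00 = £4,121.13.
At £640.00/mo: 25 payments (last £346.63); total interest £3,761.63.
Payments saved = 27 − 25 = 2.

2 fewer payments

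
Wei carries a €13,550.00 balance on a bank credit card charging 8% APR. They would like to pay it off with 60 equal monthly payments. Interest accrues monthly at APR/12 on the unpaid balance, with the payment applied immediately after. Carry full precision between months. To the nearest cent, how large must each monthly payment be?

Monthly rate r = 8%/12 = 0.666667% = 0.00666667.
Level-payment amortization: P = B₀·r / (1 − (1+r)^(−n)) = 13550.00·0.00666667 / (1 − 1.00667^(−60)).
Denominator 1 − (1+r)^(−60) = 0.328789556.
P = 90.3333 / 0.328789556 ≈ 274.75.

€274.75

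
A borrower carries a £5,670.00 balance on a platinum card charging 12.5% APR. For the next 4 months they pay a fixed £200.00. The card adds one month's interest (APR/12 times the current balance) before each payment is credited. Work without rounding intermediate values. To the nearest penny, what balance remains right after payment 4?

£5,097.38

Monthly rate r = 12.5%/12 = 1.04167% = 0.0104167.
Each month: B ← B·(1+r) − £200.00.
Month 1: interest £59.06; balance after payment £5,529.06.
Month 2: interest £57.59; balance after payment £5,386.66.
Month 3: interest £56.11; balance after payment £5,242.77.
Month 4: interest £54.61; balance after payment £5,097.38.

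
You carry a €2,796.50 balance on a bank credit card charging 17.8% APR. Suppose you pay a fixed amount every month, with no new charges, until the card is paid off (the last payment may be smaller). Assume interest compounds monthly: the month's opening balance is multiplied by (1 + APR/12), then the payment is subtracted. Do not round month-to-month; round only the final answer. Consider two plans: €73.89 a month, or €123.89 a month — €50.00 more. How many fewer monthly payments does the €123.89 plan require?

Monthly rate r = 17.8%/12 = 1.48333% = 0.0148333.
At €73.89/mo: n = ⌈−ln(1 − rB₀/P)/ln(1+r)⌉ = 56 payments (last €71.84); total interest = total paid − €2,796.50 = €1,339.29.
At €123.89/mo: 28 payments (last €85.56); total interest €634.09.
Payments saved = 56 − 28 = 28.

28 fewer payments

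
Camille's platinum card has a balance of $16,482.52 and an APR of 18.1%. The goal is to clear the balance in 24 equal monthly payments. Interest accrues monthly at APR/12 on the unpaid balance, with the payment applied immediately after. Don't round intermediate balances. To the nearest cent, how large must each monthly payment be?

Monthly rate r = 18.1%/12 = 1.50833% = 0.0150833.
Level-payment amortization: P = B₀·r / (1 − (1+r)^(−n)) = 16482.52·0.0150833 / (1 − 1.01508^(−24)).
Denominator 1 − (1+r)^(−24) = 0.301833079.
P = 248.611 / 0.301833079 ≈ 823.67.

$823.67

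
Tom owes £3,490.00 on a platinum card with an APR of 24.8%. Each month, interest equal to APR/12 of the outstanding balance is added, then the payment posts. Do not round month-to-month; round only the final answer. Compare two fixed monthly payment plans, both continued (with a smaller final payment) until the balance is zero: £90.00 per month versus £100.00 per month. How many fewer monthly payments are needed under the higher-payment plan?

Monthly rate r = 24.8%/12 = 2.06667% = 0.0206667.
At £90.00/mo: n = ⌈−ln(1 − rB₀/P)/ln(1+r)⌉ = 80 payments (last £2.11); total interest = total paid − £3,490.00 = £3,622.11.
At £100.00/mo: 63 payments (last £45.36); total interest £2,755.36.
Payments saved = 80 − 63 = 17.

17 fewer payments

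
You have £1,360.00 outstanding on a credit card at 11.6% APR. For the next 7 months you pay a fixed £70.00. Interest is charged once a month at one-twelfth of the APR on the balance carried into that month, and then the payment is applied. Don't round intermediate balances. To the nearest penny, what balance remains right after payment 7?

£950.30

Monthly rate r = 11.6%/12 = 0.966667% = 0.00966667.
Each month: B ← B·(1+r) − £70.00.
Month 1: interest £13.15; balance after payment £1,303.15.
Month 2: interest £12.60; balance after payment £1,245.74.
Month 3: interest £12.04; balance after payment £1,187.79.
Month 4: interest £11.48; balance after payment £1,129.27.
Month 5: interest £10.92; balance after payment £1,070.18.
Month 6: interest £10.35; balance after payment £1,010.53.
Month 7: interest £9.77; balance after payment £950.30.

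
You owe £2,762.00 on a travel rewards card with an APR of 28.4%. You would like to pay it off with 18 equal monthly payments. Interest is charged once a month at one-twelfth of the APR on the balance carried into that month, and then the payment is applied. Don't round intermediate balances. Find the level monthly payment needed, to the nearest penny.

£190.22

Monthly rate r = 28.4%/12 = 2.36667% = 0.0236667.
Level-payment amortization: P = B₀·r / (1 − (1+r)^(−n)) = 2762.00·0.0236667 / (1 − 1.02367^(−18)).
Denominator 1 − (1+r)^(−18) = 0.343634283.
P = 65.3673 / 0.343634283 ≈ 190.22.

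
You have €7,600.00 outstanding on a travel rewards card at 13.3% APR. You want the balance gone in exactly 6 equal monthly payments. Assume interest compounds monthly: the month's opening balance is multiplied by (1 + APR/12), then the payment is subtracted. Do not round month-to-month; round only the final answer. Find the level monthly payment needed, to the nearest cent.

€1,316.25

Monthly rate r = 13.3%/12 = 1.10833% = 0.0110833.
Level-payment amortization: P = B₀·r / (1 − (1+r)^(−n)) = 7600.00·0.0110833 / (1 − 1.01108^(−6)).
Denominator 1 − (1+r)^(−6) = 0.063994737.
P = 84.2333 / 0.063994737 ≈ 1316.25.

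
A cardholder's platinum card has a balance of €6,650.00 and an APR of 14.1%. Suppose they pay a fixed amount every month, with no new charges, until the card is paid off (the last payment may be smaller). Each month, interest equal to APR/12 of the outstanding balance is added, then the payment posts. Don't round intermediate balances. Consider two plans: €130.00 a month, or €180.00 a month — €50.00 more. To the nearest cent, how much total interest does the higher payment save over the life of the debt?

Monthly rate r = 14.1%/12 = 1.175% = 0.01175.
At €130.00/mo: n = ⌈−ln(1 − rB₀/P)/ln(1+r)⌉ = 79 payments (last €86.76); total interest = total paid − €6,650.00 = €3,576.76.
At €180.00/mo: 49 payments (last €133.04); total interest €2,123.04.
Interest saved = €3,576.76 − €2,123.04 = €1,453.72.

€1,453.72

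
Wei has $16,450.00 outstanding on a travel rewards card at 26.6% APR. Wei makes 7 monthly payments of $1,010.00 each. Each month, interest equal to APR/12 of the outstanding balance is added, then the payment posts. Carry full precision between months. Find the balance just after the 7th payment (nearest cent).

$11,620.73

Monthly rate r = 26.6%/12 = 2.21667% = 0.0221667.
Each month: B ← B·(1+r) − $1,010.00.
Month 1: interest $364.64; balance after payment $15,804.64.
Month 2: interest $350.34; balance after payment $15,144.98.
Month 3: interest $335.71; balance after payment $14,470.69.
Month 4: interest $320.77; balance after payment $13,781.46.
Month 5: interest $305.49; balance after payment $13,076.95.
Month 6: interest $289.87; balance after payment $12,356.82.
Month 7: interest $273.91; balance after payment $11,620.73.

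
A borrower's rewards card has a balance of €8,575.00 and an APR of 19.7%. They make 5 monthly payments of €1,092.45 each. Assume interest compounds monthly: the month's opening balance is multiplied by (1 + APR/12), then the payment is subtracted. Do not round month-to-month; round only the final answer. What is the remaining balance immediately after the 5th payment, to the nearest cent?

Monthly rate r = 19.7%/12 = 1.64167% = 0.0164167.
Each month: B ← B·(1+r) − €1,092.45.
Month 1: interest €140.77; balance after payment €7,623.32.
Month 2: interest €125.15; balance after payment €6,656.02.
Month 3: interest €109.27; balance after payment €5,672.84.
Month 4: interest €93.13; balance after payment €4,673.52.
Month 5: interest €76.72; balance after payment €3,657.79.

€3,657.79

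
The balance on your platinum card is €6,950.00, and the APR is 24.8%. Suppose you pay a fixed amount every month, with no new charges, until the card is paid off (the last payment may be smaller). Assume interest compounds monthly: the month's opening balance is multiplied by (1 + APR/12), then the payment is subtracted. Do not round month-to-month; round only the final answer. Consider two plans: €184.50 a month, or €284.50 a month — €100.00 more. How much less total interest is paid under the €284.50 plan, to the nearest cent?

€3,818.79

Monthly rate r = 24.8%/12 = 2.06667% = 0.0206667.
At €184.50/mo: n = ⌈−ln(1 − rB₀/P)/ln(1+r)⌉ = 74 payments (last €127.09); total interest = total paid − €6,950.00 = €6,645.59.
At €284.50/mo: 35 payments (last €103.80); total interest €2,826.80.
Interest saved = €6,645.59 − €2,826.80 = €3,818.79.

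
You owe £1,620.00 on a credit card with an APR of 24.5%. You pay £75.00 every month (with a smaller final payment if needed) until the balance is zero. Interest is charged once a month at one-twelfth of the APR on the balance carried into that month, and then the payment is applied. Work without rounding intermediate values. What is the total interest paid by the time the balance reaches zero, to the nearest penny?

£538.38

Monthly rate r = 24.5%/12 = 2.04167% = 0.0204167.
Payoff takes n = ⌈−ln(1 − rB₀/P)/ln(1+r)⌉ = ⌈28.777⌉ = 29 payments; the last is £58.38.
Total paid = 28·£75.00 + £58.38 = £2,158.38.
Total interest = total paid − principal = £2,158.38 − £1,620.00 = £538.38.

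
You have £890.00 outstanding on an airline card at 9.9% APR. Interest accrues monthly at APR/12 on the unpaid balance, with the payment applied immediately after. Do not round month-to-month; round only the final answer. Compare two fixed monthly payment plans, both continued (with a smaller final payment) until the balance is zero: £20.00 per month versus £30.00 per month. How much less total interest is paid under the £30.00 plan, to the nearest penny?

£88.66

Monthly rate r = 9.9%/12 = 0.825% = 0.00825.
At £20.00/mo: n = ⌈−ln(1 − rB₀/P)/ln(1+r)⌉ = 56 payments (last £13.63); total interest = total paid − £890.00 = £223.63.
At £30.00/mo: 35 payments (last £4.97); total interest £134.97.
Interest saved = £223.63 − £134.97 = £88.66.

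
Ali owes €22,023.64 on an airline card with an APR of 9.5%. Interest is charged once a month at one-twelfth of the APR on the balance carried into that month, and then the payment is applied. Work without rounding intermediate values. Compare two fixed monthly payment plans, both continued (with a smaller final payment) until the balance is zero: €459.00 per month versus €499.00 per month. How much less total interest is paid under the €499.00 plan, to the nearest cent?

€609.48

Monthly rate r = 9.5%/12 = 0.791667% = 0.00791667.
At €459.00/mo: n = ⌈−ln(1 − rB₀/P)/ln(1+r)⌉ = 61 payments (last €272.48); total interest = total paid − €22,023.64 = €5,788.84.
At €499.00/mo: 55 payments (last €257.00); total interest €5,179.36.
Interest saved = €5,788.84 − €5,179.36 = €609.48.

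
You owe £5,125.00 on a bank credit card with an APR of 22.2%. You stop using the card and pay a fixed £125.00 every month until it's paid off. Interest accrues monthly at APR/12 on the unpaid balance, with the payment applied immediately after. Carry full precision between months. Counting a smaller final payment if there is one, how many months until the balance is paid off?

78 payments

Monthly rate r = 22.2%/12 = 1.85% = 0.0185.
Recurrence: B ← B·(1+r) − £125.00.
Month 1: interest £94.81; balance after payment £5,094.81.
Month 2: interest £94.25; balance after payment £5,064.07.
Closed form: n = −ln(1 − rB₀/P)/ln(1+r) = −ln(0.2415)/ln(1.0185) ≈ 77.513, so the balance reaches zero during payment 78.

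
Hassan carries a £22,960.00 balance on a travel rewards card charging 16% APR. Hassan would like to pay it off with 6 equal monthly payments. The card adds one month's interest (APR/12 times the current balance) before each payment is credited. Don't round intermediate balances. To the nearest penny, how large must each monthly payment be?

£4,007.22

Monthly rate r = 16%/12 = 1.33333% = 0.0133333.
Level-payment amortization: P = B₀·r / (1 − (1+r)^(−n)) = 22960.00·0.0133333 / (1 − 1.01333^(−6)).
Denominator 1 − (1+r)^(−6) = 0.0763955288.
P = 306.133 / 0.0763955288 ≈ 4007.22.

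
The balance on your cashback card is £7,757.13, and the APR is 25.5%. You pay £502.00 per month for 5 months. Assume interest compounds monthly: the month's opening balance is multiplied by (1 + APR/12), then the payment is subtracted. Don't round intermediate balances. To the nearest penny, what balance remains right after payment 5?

Monthly rate r = 25.5%/12 = 2.125% = 0.02125.
Each month: B ← B·(1+r) − £502.00.
Month 1: interest £164.84; balance after payment £7,419.97.
Month 2: interest £157.67; balance after payment £7,075.64.
Month 3: interest £150.36; balance after payment £6,724.00.
Month 4: interest £142.89; balance after payment £6,364.89.
Month 5: interest £135.25; balance after payment £5,998.14.

£5,998.14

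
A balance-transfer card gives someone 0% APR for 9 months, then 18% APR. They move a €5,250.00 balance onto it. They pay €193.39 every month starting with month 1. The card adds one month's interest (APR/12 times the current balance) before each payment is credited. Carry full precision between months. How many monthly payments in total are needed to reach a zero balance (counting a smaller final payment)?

Promo months 1–9 at r₀ = 0%/12 = 0; months 10+ at r₁ = 18%/12 = 0.015.
After month 9 (no interest yet): B = €5,250.00 − 9·€193.39 = €3,509.49.
Then at r₁ with €193.39/mo: n₂ = −ln(1 − r₁·B/P)/ln(1+r₁) ≈ 21.34 → 22 more payments.

31 payments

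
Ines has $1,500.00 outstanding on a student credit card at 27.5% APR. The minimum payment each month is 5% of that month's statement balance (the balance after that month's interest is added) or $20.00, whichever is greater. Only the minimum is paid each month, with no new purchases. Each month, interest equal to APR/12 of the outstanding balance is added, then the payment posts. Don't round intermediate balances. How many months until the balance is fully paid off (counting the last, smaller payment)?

74 months

Monthly rate r = 27.5%/12 = 2.29167% = 0.0229167.
While 5% of the post-interest balance exceeds $20.00, each month B ← (B·(1+r))·(1 − 0.05), i.e. B shrinks by the factor (1+r)·0.95 = 0.97177.
This holds for months 1–47. Entering month 48 the balance is $390.47; 5% of the post-interest balance is now below $20.00, so the flat $20.00 minimum applies from here.
From month 48 a fixed $20.00 at rate r clears $390.47 in 27 more payments. Total: 47 + 27 = 74 months.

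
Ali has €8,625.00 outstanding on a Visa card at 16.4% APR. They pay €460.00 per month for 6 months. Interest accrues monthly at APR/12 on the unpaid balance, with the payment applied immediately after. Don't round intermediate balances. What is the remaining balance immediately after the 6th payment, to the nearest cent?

Monthly rate r = 16.4%/12 = 1.36667% = 0.0136667.
Each month: B ← B·(1+r) − €460.00.
Month 1: interest €117.87; balance after payment €8,282.88.
Month 2: interest €113.20; balance after payment €7,936.07.
Month 3: interest €108.46; balance after payment €7,584.53.
Month 4: interest €103.66; balance after payment €7,228.19.
Month 5: interest €98.79; balance after payment €6,866.97.
Month 6: interest €93.85; balance after payment €6,500.82.

€6,500.82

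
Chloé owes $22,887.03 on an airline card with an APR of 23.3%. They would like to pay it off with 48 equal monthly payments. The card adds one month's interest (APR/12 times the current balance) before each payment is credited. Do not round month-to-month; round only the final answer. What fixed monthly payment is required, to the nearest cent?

$737.33

Monthly rate r = 23.3%/12 = 1.94167% = 0.0194167.
Level-payment amortization: P = B₀·r / (1 − (1+r)^(−n)) = 22887.03·0.0194167 / (1 − 1.01942^(−48)).
Denominator 1 − (1+r)^(−48) = 0.602701455.
P = 444.39 / 0.602701455 ≈ 737.33.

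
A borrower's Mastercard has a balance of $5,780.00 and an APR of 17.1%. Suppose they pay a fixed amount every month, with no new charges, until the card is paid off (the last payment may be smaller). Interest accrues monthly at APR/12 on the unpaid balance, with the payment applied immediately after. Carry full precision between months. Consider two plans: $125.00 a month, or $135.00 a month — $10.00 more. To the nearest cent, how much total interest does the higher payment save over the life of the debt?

$515.65

Monthly rate r = 17.1%/12 = 1.425% = 0.01425.
At $125.00/mo: n = ⌈−ln(1 − rB₀/P)/ln(1+r)⌉ = 77 payments (last $2.51); total interest = total paid − $5,780.00 = $3,722.51.
At $135.00/mo: 67 payments (last $76.86); total interest $3,206.86.
Interest saved = $3,722.51 − $3,206.86 = $515.65.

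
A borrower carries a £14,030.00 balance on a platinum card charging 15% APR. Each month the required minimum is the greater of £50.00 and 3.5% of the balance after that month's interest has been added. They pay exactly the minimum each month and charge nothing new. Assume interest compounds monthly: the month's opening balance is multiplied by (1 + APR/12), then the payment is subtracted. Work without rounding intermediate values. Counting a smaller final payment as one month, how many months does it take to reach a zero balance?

135 months

Monthly rate r = 15%/12 = 1.25% = 0.0125.
While 3.5% of the post-interest balance exceeds £50.00, each month B ← (B·(1+r))·(1 − 0.035), i.e. B shrinks by the factor (1+r)·0.965 = 0.97706.
This holds for months 1–99. Entering month 100 the balance is £1,410.49; 3.5% of the post-interest balance is now below £50.00, so the flat £50.00 minimum applies from here.
From month 100 a fixed £50.00 at rate r clears £1,410.49 in 36 more payments. Total: 99 + 36 = 135 months.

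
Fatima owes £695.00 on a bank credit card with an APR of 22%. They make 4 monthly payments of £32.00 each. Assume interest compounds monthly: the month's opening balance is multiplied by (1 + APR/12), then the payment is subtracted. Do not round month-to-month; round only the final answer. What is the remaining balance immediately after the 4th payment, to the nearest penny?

£615.82

Monthly rate r = 22%/12 = 1.83333% = 0.0183333.
Each month: B ← B·(1+r) − £32.00.
Month 1: interest £12.74; balance after payment £675.74.
Month 2: interest £12.39; balance after payment £656.13.
Month 3: interest £12.03; balance after payment £636.16.
Month 4: interest £11.66; balance after payment £615.82.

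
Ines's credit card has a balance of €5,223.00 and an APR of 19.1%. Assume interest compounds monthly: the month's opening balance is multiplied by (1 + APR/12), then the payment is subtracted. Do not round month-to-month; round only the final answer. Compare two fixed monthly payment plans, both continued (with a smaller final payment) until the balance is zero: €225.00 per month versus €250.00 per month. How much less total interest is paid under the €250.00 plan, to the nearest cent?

€171.20

Monthly rate r = 19.1%/12 = 1.59167% = 0.0159167.
At €225.00/mo: n = ⌈−ln(1 − rB₀/P)/ln(1+r)⌉ = 30 payments (last €46.74); total interest = total paid − €5,223.00 = €1,348.74.
At €250.00/mo: 26 payments (last €150.54); total interest €1,177.54.
Interest saved = €1,348.74 − €1,177.54 = €171.20.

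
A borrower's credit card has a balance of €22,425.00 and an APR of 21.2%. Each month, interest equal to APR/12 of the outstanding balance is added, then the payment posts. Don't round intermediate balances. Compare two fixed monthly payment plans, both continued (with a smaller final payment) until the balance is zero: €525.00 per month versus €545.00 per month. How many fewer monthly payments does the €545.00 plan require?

Monthly rate r = 21.2%/12 = 1.76667% = 0.0176667.
At €525.00/mo: n = ⌈−ln(1 − rB₀/P)/ln(1+r)⌉ = 81 payments (last €119.20); total interest = total paid − €22,425.00 = €19,694.20.
At €545.00/mo: 75 payments (last €65.71); total interest €17,970.71.
Payments saved = 81 − 75 = 6.

6 fewer payments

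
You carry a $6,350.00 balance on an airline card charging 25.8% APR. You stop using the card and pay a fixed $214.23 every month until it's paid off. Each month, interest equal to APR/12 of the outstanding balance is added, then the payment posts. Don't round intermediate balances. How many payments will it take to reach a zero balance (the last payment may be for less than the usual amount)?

Monthly rate r = 25.8%/12 = 2.15% = 0.0215.
Recurrence: B ← B·(1+r) − $214.23.
Month 1: interest $136.53; balance after payment $6,272.30.
Month 2: interest $134.85; balance after payment $6,192.92.
Closed form: n = −ln(1 − rB₀/P)/ln(1+r) = −ln(0.36272)/ln(1.0215) ≈ 47.674, so the balance reaches zero during payment 48.

48 payments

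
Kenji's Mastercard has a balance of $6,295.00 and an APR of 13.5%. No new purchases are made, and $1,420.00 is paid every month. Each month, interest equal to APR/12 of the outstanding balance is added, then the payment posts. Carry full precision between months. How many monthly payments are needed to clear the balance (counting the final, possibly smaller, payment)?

5 months

Monthly rate r = 13.5%/12 = 1.125% = 0.01125.
Recurrence: B ← B·(1+r) − $1,420.00.
Month 1: interest $70.82; balance after payment $4,945.82.
Month 2: interest $55.64; balance after payment $3,581.46.
Month 3: interest $40.29; balance after payment $2,201.75.
Month 4: interest $24.77; balance after payment $806.52.
Month 5: interest $9.07; balance after payment $0.00.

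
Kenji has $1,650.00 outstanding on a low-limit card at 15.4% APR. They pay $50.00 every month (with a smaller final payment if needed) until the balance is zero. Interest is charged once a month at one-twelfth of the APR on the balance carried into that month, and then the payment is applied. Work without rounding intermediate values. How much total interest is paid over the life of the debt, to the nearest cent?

$509.69

Monthly rate r = 15.4%/12 = 1.28333% = 0.0128333.
Payoff takes n = ⌈−ln(1 − rB₀/P)/ln(1+r)⌉ = ⌈43.193⌉ = 44 payments; the last is $9.69.
Total paid = 43·$50.00 + $9.69 = $2,159.69.
Total interest = total paid − principal = $2,159.69 − $1,650.00 = $509.69.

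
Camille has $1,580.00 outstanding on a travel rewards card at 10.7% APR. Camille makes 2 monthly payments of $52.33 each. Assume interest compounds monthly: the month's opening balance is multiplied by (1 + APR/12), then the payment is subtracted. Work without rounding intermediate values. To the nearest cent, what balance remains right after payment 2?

$1,503.18

Monthly rate r = 10.7%/12 = 0.891667% = 0.00891667.
Each month: B ← B·(1+r) − $52.33.
Month 1: interest $14.09; balance after payment $1,541.76.
Month 2: interest $13.75; balance after payment $1,503.18.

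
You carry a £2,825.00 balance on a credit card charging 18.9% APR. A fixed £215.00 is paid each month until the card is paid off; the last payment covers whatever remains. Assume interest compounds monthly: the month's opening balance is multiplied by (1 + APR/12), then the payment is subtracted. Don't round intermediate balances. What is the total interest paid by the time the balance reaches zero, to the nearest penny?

£365.25

Monthly rate r = 18.9%/12 = 1.575% = 0.01575.
Payoff takes n = ⌈−ln(1 − rB₀/P)/ln(1+r)⌉ = ⌈14.837⌉ = 15 payments; the last is £180.25.
Total paid = 14·£215.00 + £180.25 = £3,190.25.
Total interest = total paid − principal = £3,190.25 − £2,825.00 = £365.25.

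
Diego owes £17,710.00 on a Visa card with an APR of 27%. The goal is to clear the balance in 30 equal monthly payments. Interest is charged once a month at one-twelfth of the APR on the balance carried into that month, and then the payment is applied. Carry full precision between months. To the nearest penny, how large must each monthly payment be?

£818.19

Monthly rate r = 27%/12 = 2.25% = 0.0225.
Level-payment amortization: P = B₀·r / (1 − (1+r)^(−n)) = 17710.00·0.0225 / (1 − 1.0225^(−30)).
Denominator 1 − (1+r)^(−30) = 0.487019922.
P = 398.475 / 0.487019922 ≈ 818.19.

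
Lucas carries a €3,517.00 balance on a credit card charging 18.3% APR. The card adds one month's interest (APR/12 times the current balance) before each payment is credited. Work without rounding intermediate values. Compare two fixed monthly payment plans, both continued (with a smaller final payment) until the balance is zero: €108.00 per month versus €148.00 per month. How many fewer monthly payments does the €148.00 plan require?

Monthly rate r = 18.3%/12 = 1.525% = 0.01525.
At €108.00/mo: n = ⌈−ln(1 − rB₀/P)/ln(1+r)⌉ = 46 payments (last €38.20); total interest = total paid − €3,517.00 = €1,381.20.
At €148.00/mo: 30 payments (last €108.98); total interest €883.98.
Payments saved = 46 − 30 = 16.

16 fewer payments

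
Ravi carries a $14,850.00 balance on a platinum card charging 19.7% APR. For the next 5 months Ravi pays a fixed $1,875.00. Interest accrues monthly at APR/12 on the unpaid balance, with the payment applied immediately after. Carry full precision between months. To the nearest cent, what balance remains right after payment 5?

Monthly rate r = 19.7%/12 = 1.64167% = 0.0164167.
Each month: B ← B·(1+r) − $1,875.00.
Month 1: interest $243.79; balance after payment $13,218.79.
Month 2: interest $217.01; balance after payment $11,560.80.
Month 3: interest $189.79; balance after payment $9,875.59.
Month 4: interest $162.12; balance after payment $8,162.71.
Month 5: interest $134.00; balance after payment $6,421.71.

$6,421.71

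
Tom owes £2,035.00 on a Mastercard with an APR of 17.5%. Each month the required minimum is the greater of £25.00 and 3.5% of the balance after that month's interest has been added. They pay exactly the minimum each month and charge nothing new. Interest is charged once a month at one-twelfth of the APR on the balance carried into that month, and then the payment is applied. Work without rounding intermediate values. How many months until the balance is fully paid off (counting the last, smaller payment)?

87 months

Monthly rate r = 17.5%/12 = 1.45833% = 0.0145833.
While 3.5% of the post-interest balance exceeds £25.00, each month B ← (B·(1+r))·(1 − 0.035), i.e. B shrinks by the factor (1+r)·0.965 = 0.97907.
This holds for months 1–51. Entering month 52 the balance is £692.04; 3.5% of the post-interest balance is now below £25.00, so the flat £25.00 minimum applies from here.
From month 52 a fixed £25.00 at rate r clears £692.04 in 36 more payments. Total: 51 + 36 = 87 months.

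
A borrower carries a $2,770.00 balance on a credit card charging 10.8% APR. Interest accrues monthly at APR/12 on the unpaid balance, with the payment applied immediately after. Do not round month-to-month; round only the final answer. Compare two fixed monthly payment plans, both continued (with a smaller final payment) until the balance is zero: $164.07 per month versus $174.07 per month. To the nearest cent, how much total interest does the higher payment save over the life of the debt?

Monthly rate r = 10.8%/12 = 0.9% = 0.009.
At $164.07/mo: n = ⌈−ln(1 − rB₀/P)/ln(1+r)⌉ = 19 payments (last $64.95); total interest = total paid − $2,770.00 = $248.21.
At $174.07/mo: 18 payments (last $43.99); total interest $233.18.
Interest saved = $248.21 − $233.18 = $15.03.

$15.03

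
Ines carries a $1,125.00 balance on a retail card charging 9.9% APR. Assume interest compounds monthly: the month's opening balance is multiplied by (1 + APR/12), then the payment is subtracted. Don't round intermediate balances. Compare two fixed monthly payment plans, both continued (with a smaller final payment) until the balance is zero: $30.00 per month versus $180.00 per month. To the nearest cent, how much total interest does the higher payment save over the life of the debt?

$191.60

Monthly rate r = 9.9%/12 = 0.825% = 0.00825.
At $30.00/mo: n = ⌈−ln(1 − rB₀/P)/ln(1+r)⌉ = 46 payments (last $1.58); total interest = total paid − $1,125.00 = $226.58.
At $180.00/mo: 7 payments (last $79.98); total interest $34.98.
Interest saved = $226.58 − $34.98 = $191.60.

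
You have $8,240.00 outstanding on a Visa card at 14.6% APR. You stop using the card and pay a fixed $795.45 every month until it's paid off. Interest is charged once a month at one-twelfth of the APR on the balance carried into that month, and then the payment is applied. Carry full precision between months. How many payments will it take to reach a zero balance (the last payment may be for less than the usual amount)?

Monthly rate r = 14.6%/12 = 1.21667% = 0.0121667.
Recurrence: B ← B·(1+r) − $795.45.
Month 1: interest $100.25; balance after payment $7,544.80.
Month 2: interest $91.80; balance after payment $6,841.15.
Closed form: n = −ln(1 − rB₀/P)/ln(1+r) = −ln(0.87397)/ln(1.01217) ≈ 11.140, so the balance reaches zero during payment 12.

12 months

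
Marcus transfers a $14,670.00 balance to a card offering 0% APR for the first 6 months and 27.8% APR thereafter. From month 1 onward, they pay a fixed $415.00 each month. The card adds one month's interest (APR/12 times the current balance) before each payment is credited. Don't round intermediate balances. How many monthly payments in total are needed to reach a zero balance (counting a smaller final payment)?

Promo months 1–6 at r₀ = 0%/12 = 0; months 7+ at r₁ = 27.8%/12 = 0.0231667.
After month 6 (no interest yet): B = $14,670.00 − 6·$415.00 = $12,180.00.
Then at r₁ with $415.00/mo: n₂ = −ln(1 − r₁·B/P)/ln(1+r₁) ≈ 49.74 → 50 more payments.

56 payments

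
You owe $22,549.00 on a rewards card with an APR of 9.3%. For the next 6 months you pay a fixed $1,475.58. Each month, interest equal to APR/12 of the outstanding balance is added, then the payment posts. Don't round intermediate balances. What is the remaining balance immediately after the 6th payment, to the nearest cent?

Monthly rate r = 9.3%/12 = 0.775% = 0.00775.
Each month: B ← B·(1+r) − $1,475.58.
Month 1: interest $174.75; balance after payment $21,248.17.
Month 2: interest $164.67; balance after payment $19,937.27.
Month 3: interest $154.51; balance after payment $18,616.20.
Month 4: interest $144.28; balance after payment $17,284.90.
Month 5: interest $133.96; balance after payment $15,943.28.
Month 6: interest $123.56; balance after payment $14,591.26.

$14,591.26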